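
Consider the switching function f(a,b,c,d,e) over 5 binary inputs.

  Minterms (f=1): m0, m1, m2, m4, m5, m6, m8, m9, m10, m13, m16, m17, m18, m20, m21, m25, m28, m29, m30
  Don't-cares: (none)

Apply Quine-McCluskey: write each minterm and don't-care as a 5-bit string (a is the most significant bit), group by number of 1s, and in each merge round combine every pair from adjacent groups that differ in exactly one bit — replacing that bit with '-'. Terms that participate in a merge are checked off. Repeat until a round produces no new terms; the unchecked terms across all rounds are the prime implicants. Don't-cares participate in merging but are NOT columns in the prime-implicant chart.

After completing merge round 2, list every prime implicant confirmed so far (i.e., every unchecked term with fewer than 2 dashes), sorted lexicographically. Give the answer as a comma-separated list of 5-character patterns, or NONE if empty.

111-0

Round 0: 00000✓ 00001✓ 00010✓ 00100✓ 00101✓ 00110✓ 01000✓ 01001✓ 01010✓ 01101✓ 10000✓ 10001✓ 10010✓ 10100✓ 10101✓ 11001✓ 11100✓ 11101✓ 11110✓
Round 1: -0000✓ -0001✓ -0010✓ -0100✓ -0101✓ -1001✓ -1101✓ 0-000✓ 0-001✓ 0-010✓ 0-101✓ 00-00✓ 00-01✓ 00-10✓ 000-0✓ 0000-✓ 001-0✓ 0010-✓ 01-01✓ 010-0✓ 0100-✓ 1-001✓ 1-100✓ 1-101✓ 10-00✓ 10-01✓ 100-0✓ 1000-✓ 1010-✓ 11-01✓ 111-0 1110-✓
Round 2: --001✓ --101✓ -0-00✓ -0-01✓ -00-0 -000-✓ -010-✓ -1-01✓ 0--01✓ 0-0-0 0-00- 00--0 00-0-✓ 1--01✓ 1-10- 10-0-✓
Round 3: ---01 -0-0-
PIs = {---01, -0-0-, -00-0, 0-0-0, 0-00-, 00--0, 1-10-, 111-0}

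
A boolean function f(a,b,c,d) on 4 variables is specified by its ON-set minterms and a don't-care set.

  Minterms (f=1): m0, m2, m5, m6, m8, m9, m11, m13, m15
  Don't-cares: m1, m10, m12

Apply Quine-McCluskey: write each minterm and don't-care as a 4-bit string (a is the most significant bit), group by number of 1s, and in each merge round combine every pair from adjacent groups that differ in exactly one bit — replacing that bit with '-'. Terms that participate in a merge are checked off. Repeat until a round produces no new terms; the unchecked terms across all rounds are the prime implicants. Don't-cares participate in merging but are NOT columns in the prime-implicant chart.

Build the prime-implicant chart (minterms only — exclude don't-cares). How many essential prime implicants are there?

3

size-2^0 implicants → 0000(✓)  0001(✓)  0010(✓)  0101(✓)  0110(✓)  1000(✓)  1001(✓)  1010(✓)  1011(✓)  1100(✓)  1101(✓)  1111(✓)
size-2^1 implicants → -000(✓)  -001(✓)  -010(✓)  -101(✓)  0-01(✓)  0-10  00-0(✓)  000-(✓)  1-00(✓)  1-01(✓)  1-11(✓)  10-0(✓)  10-1(✓)  100-(✓)  101-(✓)  11-1(✓)  110-(✓)
size-2^2 implicants → --01  -0-0  -00-  1--1  1-0-  10--
Unchecked terms (primes): --01, -0-0, -00-, 0-10, 1--1, 1-0-, 10--
Minterm coverage:
  m0 ⊆ -0-0,-00-
  m2 ⊆ -0-0,0-10
  m5 ⊆ --01 [E]
  m6 ⊆ 0-10 [E]
  m8 ⊆ -0-0,-00-,1-0-,10--
  m9 ⊆ --01,-00-,1--1,1-0-,10--
  m11 ⊆ 1--1,10--
  m13 ⊆ --01,1--1,1-0-
  m15 ⊆ 1--1 [E]
E = {--01, 0-10, 1--1}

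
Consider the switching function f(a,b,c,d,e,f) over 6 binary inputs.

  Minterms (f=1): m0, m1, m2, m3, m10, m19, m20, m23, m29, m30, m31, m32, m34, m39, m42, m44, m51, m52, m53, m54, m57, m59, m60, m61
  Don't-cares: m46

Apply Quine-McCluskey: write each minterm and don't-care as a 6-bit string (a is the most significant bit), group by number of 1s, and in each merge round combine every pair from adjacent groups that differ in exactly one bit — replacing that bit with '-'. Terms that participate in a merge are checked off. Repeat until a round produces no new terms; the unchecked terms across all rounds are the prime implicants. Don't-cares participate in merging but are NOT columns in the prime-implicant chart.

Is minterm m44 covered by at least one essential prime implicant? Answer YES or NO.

NO

[col 0] 000000*, 000001*, 000010*, 000011*, 001010*, 010011*, 010100*, 010111*, 011101*, 011110*, 011111*, 100000*, 100010*, 100111, 101010*, 101100*, 101110*, 110011*, 110100*, 110101*, 110110*, 111001*, 111011*, 111100*, 111101*
[col 1] -00000*, -00010*, -01010*, -10011, -10100, -11101, 0-0011, 00-010*, 0000-0*, 0000-1*, 00000-*, 00001-*, 01-111, 010-11, 0111-1, 01111-, 1-1100, 10-010*, 1000-0*, 101-10, 1011-0, 11-011, 11-100*, 11-101*, 1101-0, 11010-*, 111-01, 1110-1, 11110-*
[col 2] -0-010, -000-0, 0000--, 11-10-
Prime implicants: -0-010, -000-0, -10011, -10100, -11101, 0-0011, 0000--, 01-111, 010-11, 0111-1, 01111-, 1-1100, 100111, 101-10, 1011-0, 11-011, 11-10-, 1101-0, 111-01, 1110-1
PI chart (minterm → PIs covering it):
  0 | -000-0,0000--
  1 | 0000--  (sole → essential)
  2 | -0-010,-000-0,0000--
  3 | 0-0011,0000--
  10 | -0-010  (sole → essential)
  19 | -10011,0-0011,010-11
  20 | -10100  (sole → essential)
  23 | 01-111,010-11
  29 | -11101,0111-1
  30 | 01111-  (sole → essential)
  31 | 01-111,0111-1,01111-
  32 | -000-0  (sole → essential)
  34 | -0-010,-000-0
  39 | 100111  (sole → essential)
  42 | -0-010,101-10
  44 | 1-1100,1011-0
  51 | -10011,11-011
  52 | -10100,11-10-,1101-0
  53 | 11-10-  (sole → essential)
  54 | 1101-0  (sole → essential)
  57 | 111-01,1110-1
  59 | 11-011,1110-1
  60 | 1-1100,11-10-
  61 | -11101,11-10-,111-01
Essential prime implicants: -0-010, -000-0, -10100, 0000--, 01111-, 100111, 11-10-, 1101-0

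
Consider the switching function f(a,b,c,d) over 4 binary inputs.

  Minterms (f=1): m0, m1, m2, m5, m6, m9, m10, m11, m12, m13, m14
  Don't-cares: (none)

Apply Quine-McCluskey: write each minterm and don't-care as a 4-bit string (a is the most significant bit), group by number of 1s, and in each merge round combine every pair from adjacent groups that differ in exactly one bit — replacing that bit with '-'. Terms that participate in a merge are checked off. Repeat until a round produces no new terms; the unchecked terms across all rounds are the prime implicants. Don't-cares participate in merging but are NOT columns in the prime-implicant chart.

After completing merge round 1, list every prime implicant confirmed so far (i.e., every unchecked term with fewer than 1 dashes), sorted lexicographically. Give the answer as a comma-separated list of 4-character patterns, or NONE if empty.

[col 0] 0000*, 0001*, 0010*, 0101*, 0110*, 1001*, 1010*, 1011*, 1100*, 1101*, 1110*
[col 1] -001*, -010*, -101*, -110*, 0-01*, 0-10*, 00-0, 000-, 1-01*, 1-10*, 10-1, 101-, 11-0, 110-
[col 2] --01, --10
Prime implicants: --01, --10, 00-0, 000-, 10-1, 101-, 11-0, 110-

NONE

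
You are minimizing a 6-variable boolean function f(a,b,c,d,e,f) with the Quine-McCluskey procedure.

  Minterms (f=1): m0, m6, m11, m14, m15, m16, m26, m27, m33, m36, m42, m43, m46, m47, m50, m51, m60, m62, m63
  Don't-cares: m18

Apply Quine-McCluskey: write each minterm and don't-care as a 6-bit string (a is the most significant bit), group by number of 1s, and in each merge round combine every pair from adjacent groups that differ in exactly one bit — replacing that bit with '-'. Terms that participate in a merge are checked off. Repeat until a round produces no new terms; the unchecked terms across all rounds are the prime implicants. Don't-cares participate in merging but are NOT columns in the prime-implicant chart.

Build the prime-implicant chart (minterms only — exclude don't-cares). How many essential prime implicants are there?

8

size-2^0 implicants → 000000(✓)  000110(✓)  001011(✓)  001110(✓)  001111(✓)  010000(✓)  010010(✓)  011010(✓)  011011(✓)  100001  100100  101010(✓)  101011(✓)  101110(✓)  101111(✓)  110010(✓)  110011(✓)  111100(✓)  111110(✓)  111111(✓)
size-2^1 implicants → -01011(✓)  -01110(✓)  -01111(✓)  -10010  0-0000  0-1011  00-110  001-11(✓)  00111-(✓)  01-010  0100-0  01101-  1-1110(✓)  1-1111(✓)  101-10(✓)  101-11(✓)  10101-(✓)  10111-(✓)  11001-  1111-0  11111-(✓)
size-2^2 implicants → -01-11  -0111-  1-111-  101-1-
Unchecked terms (primes): -01-11, -0111-, -10010, 0-0000, 0-1011, 00-110, 01-010, 0100-0, 01101-, 1-111-, 100001, 100100, 101-1-, 11001-, 1111-0
Minterm coverage:
  m0 ⊆ 0-0000 [E]
  m6 ⊆ 00-110 [E]
  m11 ⊆ -01-11,0-1011
  m14 ⊆ -0111-,00-110
  m15 ⊆ -01-11,-0111-
  m16 ⊆ 0-0000,0100-0
  m26 ⊆ 01-010,01101-
  m27 ⊆ 0-1011,01101-
  m33 ⊆ 100001 [E]
  m36 ⊆ 100100 [E]
  m42 ⊆ 101-1- [E]
  m43 ⊆ -01-11,101-1-
  m46 ⊆ -0111-,1-111-,101-1-
  m47 ⊆ -01-11,-0111-,1-111-,101-1-
  m50 ⊆ -10010,11001-
  m51 ⊆ 11001- [E]
  m60 ⊆ 1111-0 [E]
  m62 ⊆ 1-111-,1111-0
  m63 ⊆ 1-111- [E]
E = {0-0000, 00-110, 1-111-, 100001, 100100, 101-1-, 11001-, 1111-0}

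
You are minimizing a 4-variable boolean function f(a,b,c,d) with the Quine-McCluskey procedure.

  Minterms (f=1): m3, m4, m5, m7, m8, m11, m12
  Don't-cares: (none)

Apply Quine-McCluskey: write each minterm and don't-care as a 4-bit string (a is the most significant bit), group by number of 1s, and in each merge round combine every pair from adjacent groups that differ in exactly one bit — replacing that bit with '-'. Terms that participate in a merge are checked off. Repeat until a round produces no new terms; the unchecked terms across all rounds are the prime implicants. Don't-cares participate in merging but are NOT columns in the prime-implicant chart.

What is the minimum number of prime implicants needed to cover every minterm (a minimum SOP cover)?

4

[col 0] 0011*, 0100*, 0101*, 0111*, 1000*, 1011*, 1100*
[col 1] -011, -100, 0-11, 01-1, 010-, 1-00
Prime implicants: -011, -100, 0-11, 01-1, 010-, 1-00
PI chart (minterm → PIs covering it):
  3 | -011,0-11
  4 | -100,010-
  5 | 01-1,010-
  7 | 0-11,01-1
  8 | 1-00  (sole → essential)
  11 | -011  (sole → essential)
  12 | -100,1-00
Essential prime implicants: -011, 1-00
Petrick residual → -100, 01-1
Minimum SOP uses 4 PIs: b'cd + bc'd' + a'bd + ac'd'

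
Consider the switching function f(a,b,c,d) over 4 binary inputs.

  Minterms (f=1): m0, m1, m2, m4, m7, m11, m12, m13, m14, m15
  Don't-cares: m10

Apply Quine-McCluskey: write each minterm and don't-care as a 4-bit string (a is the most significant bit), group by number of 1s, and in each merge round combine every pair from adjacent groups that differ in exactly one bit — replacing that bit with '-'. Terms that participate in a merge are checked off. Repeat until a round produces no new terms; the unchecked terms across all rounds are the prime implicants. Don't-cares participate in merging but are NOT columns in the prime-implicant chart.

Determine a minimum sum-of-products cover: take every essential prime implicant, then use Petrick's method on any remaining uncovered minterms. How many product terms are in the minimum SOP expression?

size-2^0 implicants → 0000(✓)  0001(✓)  0010(✓)  0100(✓)  0111(✓)  1010(✓)  1011(✓)  1100(✓)  1101(✓)  1110(✓)  1111(✓)
size-2^1 implicants → -010  -100  -111  0-00  00-0  000-  1-10(✓)  1-11(✓)  101-(✓)  11-0(✓)  11-1(✓)  110-(✓)  111-(✓)
size-2^2 implicants → 1-1-  11--
Unchecked terms (primes): -010, -100, -111, 0-00, 00-0, 000-, 1-1-, 11--
Minterm coverage:
  m0 ⊆ 0-00,00-0,000-
  m1 ⊆ 000- [E]
  m2 ⊆ -010,00-0
  m4 ⊆ -100,0-00
  m7 ⊆ -111 [E]
  m11 ⊆ 1-1- [E]
  m12 ⊆ -100,11--
  m13 ⊆ 11-- [E]
  m14 ⊆ 1-1-,11--
  m15 ⊆ -111,1-1-,11--
E = {-111, 000-, 1-1-, 11--}
Petrick residual → -010, -100
Cover = b'cd' + bc'd' + bcd + a'b'c' + ac + ab  |cover|=6

6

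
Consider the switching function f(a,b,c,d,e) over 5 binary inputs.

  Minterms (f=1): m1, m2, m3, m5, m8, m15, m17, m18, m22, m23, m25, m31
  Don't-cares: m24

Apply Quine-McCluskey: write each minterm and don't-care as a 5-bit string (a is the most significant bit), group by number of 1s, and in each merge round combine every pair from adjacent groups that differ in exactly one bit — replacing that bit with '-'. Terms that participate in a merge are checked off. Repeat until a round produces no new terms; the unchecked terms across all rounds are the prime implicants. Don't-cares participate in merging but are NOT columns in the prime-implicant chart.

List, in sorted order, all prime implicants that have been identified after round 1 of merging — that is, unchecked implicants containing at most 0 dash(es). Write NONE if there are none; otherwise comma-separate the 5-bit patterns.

NONE

[col 0] 00001*, 00010*, 00011*, 00101*, 01000*, 01111*, 10001*, 10010*, 10110*, 10111*, 11000*, 11001*, 11111*
[col 1] -0001, -0010, -1000, -1111, 00-01, 000-1, 0001-, 1-001, 1-111, 10-10, 1011-, 1100-
Prime implicants: -0001, -0010, -1000, -1111, 00-01, 000-1, 0001-, 1-001, 1-111, 10-10, 1011-, 1100-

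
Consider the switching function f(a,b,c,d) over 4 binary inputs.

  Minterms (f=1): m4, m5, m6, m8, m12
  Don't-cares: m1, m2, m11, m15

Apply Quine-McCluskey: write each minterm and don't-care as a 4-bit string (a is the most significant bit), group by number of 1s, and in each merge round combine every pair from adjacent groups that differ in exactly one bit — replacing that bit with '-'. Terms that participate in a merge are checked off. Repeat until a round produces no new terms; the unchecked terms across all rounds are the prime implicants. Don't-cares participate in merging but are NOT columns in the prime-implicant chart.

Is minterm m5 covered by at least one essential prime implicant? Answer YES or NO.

size-2^0 implicants → 0001(✓)  0010(✓)  0100(✓)  0101(✓)  0110(✓)  1000(✓)  1011(✓)  1100(✓)  1111(✓)
size-2^1 implicants → -100  0-01  0-10  01-0  010-  1-00  1-11
Unchecked terms (primes): -100, 0-01, 0-10, 01-0, 010-, 1-00, 1-11
Minterm coverage:
  m4 ⊆ -100,01-0,010-
  m5 ⊆ 0-01,010-
  m6 ⊆ 0-10,01-0
  m8 ⊆ 1-00 [E]
  m12 ⊆ -100,1-00
E = {1-00}

NO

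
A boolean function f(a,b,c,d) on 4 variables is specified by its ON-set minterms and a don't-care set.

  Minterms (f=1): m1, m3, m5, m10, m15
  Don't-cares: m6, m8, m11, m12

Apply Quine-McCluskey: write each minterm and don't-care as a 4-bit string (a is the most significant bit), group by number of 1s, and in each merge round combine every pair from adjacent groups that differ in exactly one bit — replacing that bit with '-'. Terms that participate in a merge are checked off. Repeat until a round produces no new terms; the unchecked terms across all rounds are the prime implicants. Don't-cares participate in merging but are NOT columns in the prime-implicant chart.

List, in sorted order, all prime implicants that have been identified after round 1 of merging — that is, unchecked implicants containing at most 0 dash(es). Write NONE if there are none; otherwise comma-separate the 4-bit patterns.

Round 0: 0001✓ 0011✓ 0101✓ 0110 1000✓ 1010✓ 1011✓ 1100✓ 1111✓
Round 1: -011 0-01 00-1 1-00 1-11 10-0 101-
PIs = {-011, 0-01, 00-1, 0110, 1-00, 1-11, 10-0, 101-}

0110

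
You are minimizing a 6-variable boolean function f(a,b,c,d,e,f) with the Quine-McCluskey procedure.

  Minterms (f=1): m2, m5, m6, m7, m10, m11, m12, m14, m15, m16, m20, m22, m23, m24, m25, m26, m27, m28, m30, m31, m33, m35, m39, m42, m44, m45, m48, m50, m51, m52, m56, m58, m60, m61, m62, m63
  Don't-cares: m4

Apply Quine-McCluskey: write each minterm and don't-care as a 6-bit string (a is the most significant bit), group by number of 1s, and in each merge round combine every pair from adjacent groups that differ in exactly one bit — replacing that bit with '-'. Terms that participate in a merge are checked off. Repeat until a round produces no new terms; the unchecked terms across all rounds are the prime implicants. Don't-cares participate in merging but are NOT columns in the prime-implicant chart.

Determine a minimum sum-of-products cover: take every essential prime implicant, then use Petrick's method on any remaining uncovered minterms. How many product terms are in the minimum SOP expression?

13

Round 0: 000010✓ 000100✓ 000101✓ 000110✓ 000111✓ 001010✓ 001011✓ 001100✓ 001110✓ 001111✓ 010000✓ 010100✓ 010110✓ 010111✓ 011000✓ 011001✓ 011010✓ 011011✓ 011100✓ 011110✓ 011111✓ 100001✓ 100011✓ 100111✓ 101010✓ 101100✓ 101101✓ 110000✓ 110010✓ 110011✓ 110100✓ 111000✓ 111010✓ 111100✓ 111101✓ 111110✓ 111111✓
Round 1: -00111 -01010✓ -01100✓ -10000✓ -10100✓ -11000✓ -11010✓ -11100✓ -11110✓ -11111✓ 0-0100✓ 0-0110✓ 0-0111✓ 0-1010✓ 0-1011✓ 0-1100✓ 0-1110✓ 0-1111✓ 00-010✓ 00-100✓ 00-110✓ 00-111✓ 000-10✓ 0001-0✓ 0001-1✓ 00010-✓ 00011-✓ 001-10✓ 001-11✓ 00101-✓ 0011-0✓ 00111-✓ 01-000✓ 01-100✓ 01-110✓ 01-111✓ 010-00✓ 0101-0✓ 01011-✓ 011-00✓ 011-10✓ 011-11✓ 0110-0✓ 0110-1✓ 01100-✓ 01101-✓ 0111-0✓ 01111-✓ 1-0011 1-1010✓ 1-1100✓ 1-1101✓ 100-11 1000-1 10110-✓ 11-000✓ 11-010✓ 11-100✓ 110-00✓ 1100-0✓ 11001- 111-00✓ 111-10✓ 1110-0✓ 1111-0✓ 1111-1✓ 11110-✓ 11111-✓
Round 2: --1010 --1100 -1-000✓ -1-100✓ -10-00✓ -11-00✓ -11-10✓ -110-0✓ -111-0✓ -1111- 0--100✓ 0--110✓ 0--111✓ 0-01-0✓ 0-011-✓ 0-1-10✓ 0-1-11✓ 0-101-✓ 0-11-0✓ 0-111-✓ 00--10 00-1-0✓ 00-11-✓ 0001-- 001-1-✓ 01--00✓ 01-1-0✓ 01-11-✓ 011--0✓ 011-1-✓ 0110-- 1-110- 11--00✓ 11-0-0 111--0✓ 1111--
Round 3: -1--00 -11--0 0--1-0 0--11- 0-1-1-
PIs = {--1010, --1100, -00111, -1--00, -11--0, -1111-, 0--1-0, 0--11-, 0-1-1-, 00--10, 0001--, 0110--, 1-0011, 1-110-, 100-11, 1000-1, 11-0-0, 11001-, 1111--}
Coverage chart:
  m2: 00--10 ←essential
  m5: 0001-- ←essential
  m6: 0--1-0,0--11-,00--10,0001--
  m7: -00111,0--11-,0001--
  m10: --1010,0-1-1-,00--10
  m11: 0-1-1- ←essential
  m12: --1100,0--1-0
  m14: 0--1-0,0--11-,0-1-1-,00--10
  m15: 0--11-,0-1-1-
  m16: -1--00 ←essential
  m20: -1--00,0--1-0
  m22: 0--1-0,0--11-
  m23: 0--11- ←essential
  m24: -1--00,-11--0,0110--
  m25: 0110-- ←essential
  m26: --1010,-11--0,0-1-1-,0110--
  m27: 0-1-1-,0110--
  m28: --1100,-1--00,-11--0,0--1-0
  m30: -11--0,-1111-,0--1-0,0--11-,0-1-1-
  m31: -1111-,0--11-,0-1-1-
  m33: 1000-1 ←essential
  m35: 1-0011,100-11,1000-1
  m39: -00111,100-11
  m42: --1010 ←essential
  m44: --1100,1-110-
  m45: 1-110- ←essential
  m48: -1--00,11-0-0
  m50: 11-0-0,11001-
  m51: 1-0011,11001-
  m52: -1--00 ←essential
  m56: -1--00,-11--0,11-0-0
  m58: --1010,-11--0,11-0-0
  m60: --1100,-1--00,-11--0,1-110-,1111--
  m61: 1-110-,1111--
  m62: -11--0,-1111-,1111--
  m63: -1111-,1111--
Essential: --1010, -1--00, 0--11-, 0-1-1-, 00--10, 0001--, 0110--, 1-110-, 1000-1
Petrick residual → --1100, -00111, -1111-, 11001-
Min cover (13 terms): cd'ef' + cde'f' + b'c'def + be'f' + bcde + a'de + a'ce + a'b'ef' + a'b'c'd + a'bcd' + acde' + ab'c'd'f + abc'd'e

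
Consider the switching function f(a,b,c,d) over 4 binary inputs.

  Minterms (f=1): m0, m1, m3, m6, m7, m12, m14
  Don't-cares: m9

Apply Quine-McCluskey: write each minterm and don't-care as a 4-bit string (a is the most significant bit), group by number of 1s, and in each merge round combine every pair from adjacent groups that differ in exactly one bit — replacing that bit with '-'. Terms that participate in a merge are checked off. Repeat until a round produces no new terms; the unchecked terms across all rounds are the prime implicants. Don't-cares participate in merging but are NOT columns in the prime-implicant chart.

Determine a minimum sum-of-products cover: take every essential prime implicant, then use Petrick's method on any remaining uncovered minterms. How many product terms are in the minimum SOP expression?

size-2^0 implicants → 0000(✓)  0001(✓)  0011(✓)  0110(✓)  0111(✓)  1001(✓)  1100(✓)  1110(✓)
size-2^1 implicants → -001  -110  0-11  00-1  000-  011-  11-0
Unchecked terms (primes): -001, -110, 0-11, 00-1, 000-, 011-, 11-0
Minterm coverage:
  m0 ⊆ 000- [E]
  m1 ⊆ -001,00-1,000-
  m3 ⊆ 0-11,00-1
  m6 ⊆ -110,011-
  m7 ⊆ 0-11,011-
  m12 ⊆ 11-0 [E]
  m14 ⊆ -110,11-0
E = {000-, 11-0}
Petrick residual → -110, 0-11
Cover = bcd' + a'cd + a'b'c' + abd'  |cover|=4

4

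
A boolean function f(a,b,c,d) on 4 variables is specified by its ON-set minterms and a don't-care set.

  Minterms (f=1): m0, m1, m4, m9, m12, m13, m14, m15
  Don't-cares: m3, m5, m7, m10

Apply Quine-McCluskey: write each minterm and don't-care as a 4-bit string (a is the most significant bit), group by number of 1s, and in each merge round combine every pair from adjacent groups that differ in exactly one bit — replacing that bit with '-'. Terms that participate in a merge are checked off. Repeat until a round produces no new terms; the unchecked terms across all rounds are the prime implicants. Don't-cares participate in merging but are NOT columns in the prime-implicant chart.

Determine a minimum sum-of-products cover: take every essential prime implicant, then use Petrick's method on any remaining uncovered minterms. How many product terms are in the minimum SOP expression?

3

[col 0] 0000*, 0001*, 0011*, 0100*, 0101*, 0111*, 1001*, 1010*, 1100*, 1101*, 1110*, 1111*
[col 1] -001*, -100*, -101*, -111*, 0-00*, 0-01*, 0-11*, 00-1*, 000-*, 01-1*, 010-*, 1-01*, 1-10, 11-0*, 11-1*, 110-*, 111-*
[col 2] --01, -1-1, -10-, 0--1, 0-0-, 11--
Prime implicants: --01, -1-1, -10-, 0--1, 0-0-, 1-10, 11--
PI chart (minterm → PIs covering it):
  0 | 0-0-  (sole → essential)
  1 | --01,0--1,0-0-
  4 | -10-,0-0-
  9 | --01  (sole → essential)
  12 | -10-,11--
  13 | --01,-1-1,-10-,11--
  14 | 1-10,11--
  15 | -1-1,11--
Essential prime implicants: --01, 0-0-
Petrick residual → 11--
Minimum SOP uses 3 PIs: c'd + a'c' + ab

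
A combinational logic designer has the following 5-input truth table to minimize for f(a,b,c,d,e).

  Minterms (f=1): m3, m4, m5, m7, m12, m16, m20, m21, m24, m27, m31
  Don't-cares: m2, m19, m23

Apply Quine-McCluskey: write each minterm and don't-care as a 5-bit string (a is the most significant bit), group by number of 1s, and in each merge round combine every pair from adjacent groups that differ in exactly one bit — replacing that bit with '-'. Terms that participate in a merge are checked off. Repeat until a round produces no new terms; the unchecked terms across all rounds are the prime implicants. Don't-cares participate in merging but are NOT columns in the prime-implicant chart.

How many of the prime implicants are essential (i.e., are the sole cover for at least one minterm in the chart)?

3

[col 0] 00010*, 00011*, 00100*, 00101*, 00111*, 01100*, 10000*, 10011*, 10100*, 10101*, 10111*, 11000*, 11011*, 11111*
[col 1] -0011*, -0100*, -0101*, -0111*, 0-100, 00-11*, 0001-, 001-1*, 0010-*, 1-000, 1-011*, 1-111*, 10-00, 10-11*, 101-1*, 1010-*, 11-11*
[col 2] -0-11, -01-1, -010-, 1--11
Prime implicants: -0-11, -01-1, -010-, 0-100, 0001-, 1--11, 1-000, 10-00
PI chart (minterm → PIs covering it):
  3 | -0-11,0001-
  4 | -010-,0-100
  5 | -01-1,-010-
  7 | -0-11,-01-1
  12 | 0-100  (sole → essential)
  16 | 1-000,10-00
  20 | -010-,10-00
  21 | -01-1,-010-
  24 | 1-000  (sole → essential)
  27 | 1--11  (sole → essential)
  31 | 1--11  (sole → essential)
Essential prime implicants: 0-100, 1--11, 1-000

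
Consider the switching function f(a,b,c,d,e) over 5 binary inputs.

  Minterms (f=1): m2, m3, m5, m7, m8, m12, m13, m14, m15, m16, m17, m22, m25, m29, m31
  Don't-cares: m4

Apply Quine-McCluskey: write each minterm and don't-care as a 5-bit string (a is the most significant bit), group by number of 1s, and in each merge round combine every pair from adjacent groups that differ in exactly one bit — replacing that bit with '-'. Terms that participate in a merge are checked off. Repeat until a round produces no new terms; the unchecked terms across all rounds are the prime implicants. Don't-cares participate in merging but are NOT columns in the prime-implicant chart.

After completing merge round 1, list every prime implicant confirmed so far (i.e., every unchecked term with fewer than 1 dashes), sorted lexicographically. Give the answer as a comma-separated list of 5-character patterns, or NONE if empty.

size-2^0 implicants → 00010(✓)  00011(✓)  00100(✓)  00101(✓)  00111(✓)  01000(✓)  01100(✓)  01101(✓)  01110(✓)  01111(✓)  10000(✓)  10001(✓)  10110  11001(✓)  11101(✓)  11111(✓)
size-2^1 implicants → -1101(✓)  -1111(✓)  0-100(✓)  0-101(✓)  0-111(✓)  00-11  0001-  001-1(✓)  0010-(✓)  01-00  011-0(✓)  011-1(✓)  0110-(✓)  0111-(✓)  1-001  1000-  11-01  111-1(✓)
size-2^2 implicants → -11-1  0-1-1  0-10-  011--
Unchecked terms (primes): -11-1, 0-1-1, 0-10-, 00-11, 0001-, 01-00, 011--, 1-001, 1000-, 10110, 11-01

10110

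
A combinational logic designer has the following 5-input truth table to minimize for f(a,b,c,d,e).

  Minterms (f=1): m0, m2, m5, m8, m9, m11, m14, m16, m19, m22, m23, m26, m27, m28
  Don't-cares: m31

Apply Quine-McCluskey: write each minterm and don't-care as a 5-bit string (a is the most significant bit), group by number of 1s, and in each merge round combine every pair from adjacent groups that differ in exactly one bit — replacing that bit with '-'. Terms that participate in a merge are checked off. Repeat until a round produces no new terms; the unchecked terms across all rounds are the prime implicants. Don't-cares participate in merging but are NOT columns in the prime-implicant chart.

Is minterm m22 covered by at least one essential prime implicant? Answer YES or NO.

YES

Round 0: 00000✓ 00010✓ 00101 01000✓ 01001✓ 01011✓ 01110 10000✓ 10011✓ 10110✓ 10111✓ 11010✓ 11011✓ 11100 11111✓
Round 1: -0000 -1011 0-000 000-0 010-1 0100- 1-011✓ 1-111✓ 10-11✓ 1011- 11-11✓ 1101-
Round 2: 1--11
PIs = {-0000, -1011, 0-000, 000-0, 00101, 010-1, 0100-, 01110, 1--11, 1011-, 1101-, 11100}
Coverage chart:
  m0: -0000,0-000,000-0
  m2: 000-0 ←essential
  m5: 00101 ←essential
  m8: 0-000,0100-
  m9: 010-1,0100-
  m11: -1011,010-1
  m14: 01110 ←essential
  m16: -0000 ←essential
  m19: 1--11 ←essential
  m22: 1011- ←essential
  m23: 1--11,1011-
  m26: 1101- ←essential
  m27: -1011,1--11,1101-
  m28: 11100 ←essential
Essential: -0000, 000-0, 00101, 01110, 1--11, 1011-, 1101-, 11100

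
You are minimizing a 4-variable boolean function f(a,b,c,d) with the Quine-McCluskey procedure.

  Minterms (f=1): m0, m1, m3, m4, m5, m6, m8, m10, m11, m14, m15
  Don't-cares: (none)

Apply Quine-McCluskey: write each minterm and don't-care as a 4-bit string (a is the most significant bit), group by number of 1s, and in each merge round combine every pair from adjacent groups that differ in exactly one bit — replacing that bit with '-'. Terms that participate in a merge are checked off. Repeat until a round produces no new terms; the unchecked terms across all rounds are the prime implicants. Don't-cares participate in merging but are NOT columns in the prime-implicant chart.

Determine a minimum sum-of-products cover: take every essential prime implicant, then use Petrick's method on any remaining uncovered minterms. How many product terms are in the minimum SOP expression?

5

Round 0: 0000✓ 0001✓ 0011✓ 0100✓ 0101✓ 0110✓ 1000✓ 1010✓ 1011✓ 1110✓ 1111✓
Round 1: -000 -011 -110 0-00✓ 0-01✓ 00-1 000-✓ 01-0 010-✓ 1-10✓ 1-11✓ 10-0 101-✓ 111-✓
Round 2: 0-0- 1-1-
PIs = {-000, -011, -110, 0-0-, 00-1, 01-0, 1-1-, 10-0}
Coverage chart:
  m0: -000,0-0-
  m1: 0-0-,00-1
  m3: -011,00-1
  m4: 0-0-,01-0
  m5: 0-0- ←essential
  m6: -110,01-0
  m8: -000,10-0
  m10: 1-1-,10-0
  m11: -011,1-1-
  m14: -110,1-1-
  m15: 1-1- ←essential
Essential: 0-0-, 1-1-
Petrick residual → -000, -011, -110
Min cover (5 terms): b'c'd' + b'cd + bcd' + a'c' + ac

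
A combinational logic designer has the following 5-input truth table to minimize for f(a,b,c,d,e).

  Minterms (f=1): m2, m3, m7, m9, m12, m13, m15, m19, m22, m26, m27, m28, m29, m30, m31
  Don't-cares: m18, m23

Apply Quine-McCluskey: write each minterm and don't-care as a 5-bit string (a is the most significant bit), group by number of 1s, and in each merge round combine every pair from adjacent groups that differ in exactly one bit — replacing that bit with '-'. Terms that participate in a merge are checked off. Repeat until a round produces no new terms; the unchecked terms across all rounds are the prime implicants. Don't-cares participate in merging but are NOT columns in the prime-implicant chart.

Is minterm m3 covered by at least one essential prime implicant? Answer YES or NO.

Round 0: 00010✓ 00011✓ 00111✓ 01001✓ 01100✓ 01101✓ 01111✓ 10010✓ 10011✓ 10110✓ 10111✓ 11010✓ 11011✓ 11100✓ 11101✓ 11110✓ 11111✓
Round 1: -0010✓ -0011✓ -0111✓ -1100✓ -1101✓ -1111✓ 0-111✓ 00-11✓ 0001-✓ 01-01 011-1✓ 0110-✓ 1-010✓ 1-011✓ 1-110✓ 1-111✓ 10-10✓ 10-11✓ 1001-✓ 1011-✓ 11-10✓ 11-11✓ 1101-✓ 111-0✓ 111-1✓ 1110-✓ 1111-✓
Round 2: --111 -0-11 -001- -11-1 -110- 1--10✓ 1--11✓ 1-01-✓ 1-11-✓ 10-1-✓ 11-1-✓ 111--
Round 3: 1--1-
PIs = {--111, -0-11, -001-, -11-1, -110-, 01-01, 1--1-, 111--}
Coverage chart:
  m2: -001- ←essential
  m3: -0-11,-001-
  m7: --111,-0-11
  m9: 01-01 ←essential
  m12: -110- ←essential
  m13: -11-1,-110-,01-01
  m15: --111,-11-1
  m19: -0-11,-001-,1--1-
  m22: 1--1- ←essential
  m26: 1--1- ←essential
  m27: 1--1- ←essential
  m28: -110-,111--
  m29: -11-1,-110-,111--
  m30: 1--1-,111--
  m31: --111,-11-1,1--1-,111--
Essential: -001-, -110-, 01-01, 1--1-

YES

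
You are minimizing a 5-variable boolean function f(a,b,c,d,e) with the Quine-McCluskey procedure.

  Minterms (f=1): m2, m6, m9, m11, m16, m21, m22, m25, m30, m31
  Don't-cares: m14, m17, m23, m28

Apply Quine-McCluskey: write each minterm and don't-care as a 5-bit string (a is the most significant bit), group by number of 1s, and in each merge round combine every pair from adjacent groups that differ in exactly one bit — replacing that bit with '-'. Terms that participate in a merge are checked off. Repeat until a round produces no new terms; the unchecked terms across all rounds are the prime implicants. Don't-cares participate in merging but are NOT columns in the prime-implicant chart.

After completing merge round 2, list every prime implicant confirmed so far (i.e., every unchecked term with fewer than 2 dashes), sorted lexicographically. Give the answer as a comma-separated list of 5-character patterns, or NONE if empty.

-1001, 00-10, 010-1, 1-001, 10-01, 1000-, 101-1, 111-0

size-2^0 implicants → 00010(✓)  00110(✓)  01001(✓)  01011(✓)  01110(✓)  10000(✓)  10001(✓)  10101(✓)  10110(✓)  10111(✓)  11001(✓)  11100(✓)  11110(✓)  11111(✓)
size-2^1 implicants → -0110(✓)  -1001  -1110(✓)  0-110(✓)  00-10  010-1  1-001  1-110(✓)  1-111(✓)  10-01  1000-  101-1  1011-(✓)  111-0  1111-(✓)
size-2^2 implicants → --110  1-11-
Unchecked terms (primes): --110, -1001, 00-10, 010-1, 1-001, 1-11-, 10-01, 1000-, 101-1, 111-0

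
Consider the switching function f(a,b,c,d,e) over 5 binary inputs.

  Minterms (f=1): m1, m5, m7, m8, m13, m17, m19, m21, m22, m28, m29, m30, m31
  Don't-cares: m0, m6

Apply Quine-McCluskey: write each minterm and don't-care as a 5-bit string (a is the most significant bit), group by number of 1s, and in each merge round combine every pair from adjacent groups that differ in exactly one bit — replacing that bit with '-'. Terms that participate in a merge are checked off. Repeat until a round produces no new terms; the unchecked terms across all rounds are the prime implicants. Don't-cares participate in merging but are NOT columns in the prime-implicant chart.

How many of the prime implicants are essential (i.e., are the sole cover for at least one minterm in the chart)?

4

size-2^0 implicants → 00000(✓)  00001(✓)  00101(✓)  00110(✓)  00111(✓)  01000(✓)  01101(✓)  10001(✓)  10011(✓)  10101(✓)  10110(✓)  11100(✓)  11101(✓)  11110(✓)  11111(✓)
size-2^1 implicants → -0001(✓)  -0101(✓)  -0110  -1101(✓)  0-000  0-101(✓)  00-01(✓)  0000-  001-1  0011-  1-101(✓)  1-110  10-01(✓)  100-1  111-0(✓)  111-1(✓)  1110-(✓)  1111-(✓)
size-2^2 implicants → --101  -0-01  111--
Unchecked terms (primes): --101, -0-01, -0110, 0-000, 0000-, 001-1, 0011-, 1-110, 100-1, 111--
Minterm coverage:
  m1 ⊆ -0-01,0000-
  m5 ⊆ --101,-0-01,001-1
  m7 ⊆ 001-1,0011-
  m8 ⊆ 0-000 [E]
  m13 ⊆ --101 [E]
  m17 ⊆ -0-01,100-1
  m19 ⊆ 100-1 [E]
  m21 ⊆ --101,-0-01
  m22 ⊆ -0110,1-110
  m28 ⊆ 111-- [E]
  m29 ⊆ --101,111--
  m30 ⊆ 1-110,111--
  m31 ⊆ 111-- [E]
E = {--101, 0-000, 100-1, 111--}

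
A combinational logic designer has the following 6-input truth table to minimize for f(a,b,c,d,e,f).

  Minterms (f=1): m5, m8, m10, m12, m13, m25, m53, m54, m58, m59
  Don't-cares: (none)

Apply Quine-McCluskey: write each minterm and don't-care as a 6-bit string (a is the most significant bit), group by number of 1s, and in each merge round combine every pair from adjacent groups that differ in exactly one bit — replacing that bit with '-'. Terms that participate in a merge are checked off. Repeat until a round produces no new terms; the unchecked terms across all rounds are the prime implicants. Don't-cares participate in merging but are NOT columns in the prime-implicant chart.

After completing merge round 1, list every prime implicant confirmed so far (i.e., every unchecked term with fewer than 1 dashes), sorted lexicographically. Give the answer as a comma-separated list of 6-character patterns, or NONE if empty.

[col 0] 000101*, 001000*, 001010*, 001100*, 001101*, 011001, 110101, 110110, 111010*, 111011*
[col 1] 00-101, 001-00, 0010-0, 00110-, 11101-
Prime implicants: 00-101, 001-00, 0010-0, 00110-, 011001, 110101, 110110, 11101-

011001, 110101, 110110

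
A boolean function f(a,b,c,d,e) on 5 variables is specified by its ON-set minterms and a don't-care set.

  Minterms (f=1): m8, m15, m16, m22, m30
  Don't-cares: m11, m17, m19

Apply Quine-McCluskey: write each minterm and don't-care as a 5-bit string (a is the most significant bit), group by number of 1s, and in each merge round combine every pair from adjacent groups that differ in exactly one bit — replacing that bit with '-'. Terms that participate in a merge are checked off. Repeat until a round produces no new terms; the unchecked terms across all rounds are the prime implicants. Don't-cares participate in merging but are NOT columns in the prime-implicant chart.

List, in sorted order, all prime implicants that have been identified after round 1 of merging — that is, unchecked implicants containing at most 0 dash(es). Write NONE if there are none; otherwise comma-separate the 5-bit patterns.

[col 0] 01000, 01011*, 01111*, 10000*, 10001*, 10011*, 10110*, 11110*
[col 1] 01-11, 1-110, 100-1, 1000-
Prime implicants: 01-11, 01000, 1-110, 100-1, 1000-

01000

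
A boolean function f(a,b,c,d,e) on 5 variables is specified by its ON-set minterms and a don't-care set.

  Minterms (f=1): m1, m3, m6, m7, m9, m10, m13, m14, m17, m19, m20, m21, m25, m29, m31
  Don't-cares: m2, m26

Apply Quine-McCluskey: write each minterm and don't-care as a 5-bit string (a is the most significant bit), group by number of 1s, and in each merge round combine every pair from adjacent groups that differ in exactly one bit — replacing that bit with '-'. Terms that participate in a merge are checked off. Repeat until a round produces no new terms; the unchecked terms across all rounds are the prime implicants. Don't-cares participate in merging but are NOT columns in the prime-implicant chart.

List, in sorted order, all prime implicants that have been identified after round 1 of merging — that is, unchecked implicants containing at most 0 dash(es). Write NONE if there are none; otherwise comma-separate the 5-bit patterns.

NONE

size-2^0 implicants → 00001(✓)  00010(✓)  00011(✓)  00110(✓)  00111(✓)  01001(✓)  01010(✓)  01101(✓)  01110(✓)  10001(✓)  10011(✓)  10100(✓)  10101(✓)  11001(✓)  11010(✓)  11101(✓)  11111(✓)
size-2^1 implicants → -0001(✓)  -0011(✓)  -1001(✓)  -1010  -1101(✓)  0-001(✓)  0-010(✓)  0-110(✓)  00-10(✓)  00-11(✓)  000-1(✓)  0001-(✓)  0011-(✓)  01-01(✓)  01-10(✓)  1-001(✓)  1-101(✓)  10-01(✓)  100-1(✓)  1010-  11-01(✓)  111-1
size-2^2 implicants → --001  -00-1  -1-01  0--10  00-1-  1--01
Unchecked terms (primes): --001, -00-1, -1-01, -1010, 0--10, 00-1-, 1--01, 1010-, 111-1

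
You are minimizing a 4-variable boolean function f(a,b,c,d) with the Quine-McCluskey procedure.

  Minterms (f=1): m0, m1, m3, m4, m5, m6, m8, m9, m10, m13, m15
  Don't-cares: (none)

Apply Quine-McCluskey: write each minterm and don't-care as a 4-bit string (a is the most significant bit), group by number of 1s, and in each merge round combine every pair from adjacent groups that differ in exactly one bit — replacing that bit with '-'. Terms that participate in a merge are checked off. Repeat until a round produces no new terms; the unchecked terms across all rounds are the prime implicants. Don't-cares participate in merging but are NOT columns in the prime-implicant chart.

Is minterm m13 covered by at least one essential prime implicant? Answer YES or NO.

Round 0: 0000✓ 0001✓ 0011✓ 0100✓ 0101✓ 0110✓ 1000✓ 1001✓ 1010✓ 1101✓ 1111✓
Round 1: -000✓ -001✓ -101✓ 0-00✓ 0-01✓ 00-1 000-✓ 01-0 010-✓ 1-01✓ 10-0 100-✓ 11-1
Round 2: --01 -00- 0-0-
PIs = {--01, -00-, 0-0-, 00-1, 01-0, 10-0, 11-1}
Coverage chart:
  m0: -00-,0-0-
  m1: --01,-00-,0-0-,00-1
  m3: 00-1 ←essential
  m4: 0-0-,01-0
  m5: --01,0-0-
  m6: 01-0 ←essential
  m8: -00-,10-0
  m9: --01,-00-
  m10: 10-0 ←essential
  m13: --01,11-1
  m15: 11-1 ←essential
Essential: 00-1, 01-0, 10-0, 11-1

YES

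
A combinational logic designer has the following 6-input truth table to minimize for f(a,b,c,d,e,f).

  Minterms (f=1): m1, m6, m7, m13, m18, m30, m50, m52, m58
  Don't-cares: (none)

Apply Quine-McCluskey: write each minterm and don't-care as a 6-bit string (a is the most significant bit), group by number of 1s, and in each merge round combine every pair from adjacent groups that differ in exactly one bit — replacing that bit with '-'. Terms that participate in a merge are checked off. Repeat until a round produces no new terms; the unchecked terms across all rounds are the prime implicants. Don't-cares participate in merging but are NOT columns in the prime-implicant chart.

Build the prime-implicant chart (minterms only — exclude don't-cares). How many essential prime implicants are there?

Round 0: 000001 000110✓ 000111✓ 001101 010010✓ 011110 110010✓ 110100 111010✓
Round 1: -10010 00011- 11-010
PIs = {-10010, 000001, 00011-, 001101, 011110, 11-010, 110100}
Coverage chart:
  m1: 000001 ←essential
  m6: 00011- ←essential
  m7: 00011- ←essential
  m13: 001101 ←essential
  m18: -10010 ←essential
  m30: 011110 ←essential
  m50: -10010,11-010
  m52: 110100 ←essential
  m58: 11-010 ←essential
Essential: -10010, 000001, 00011-, 001101, 011110, 11-010, 110100

7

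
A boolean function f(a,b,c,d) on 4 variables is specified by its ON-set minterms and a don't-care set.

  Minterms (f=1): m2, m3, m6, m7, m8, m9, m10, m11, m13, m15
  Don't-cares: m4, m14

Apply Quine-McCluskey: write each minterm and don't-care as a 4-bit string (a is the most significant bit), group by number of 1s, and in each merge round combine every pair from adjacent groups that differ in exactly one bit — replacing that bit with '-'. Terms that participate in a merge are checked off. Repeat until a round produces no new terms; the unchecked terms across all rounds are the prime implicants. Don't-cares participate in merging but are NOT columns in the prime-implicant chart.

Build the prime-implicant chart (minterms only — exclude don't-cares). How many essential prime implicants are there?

3

size-2^0 implicants → 0010(✓)  0011(✓)  0100(✓)  0110(✓)  0111(✓)  1000(✓)  1001(✓)  1010(✓)  1011(✓)  1101(✓)  1110(✓)  1111(✓)
size-2^1 implicants → -010(✓)  -011(✓)  -110(✓)  -111(✓)  0-10(✓)  0-11(✓)  001-(✓)  01-0  011-(✓)  1-01(✓)  1-10(✓)  1-11(✓)  10-0(✓)  10-1(✓)  100-(✓)  101-(✓)  11-1(✓)  111-(✓)
size-2^2 implicants → --10(✓)  --11(✓)  -01-(✓)  -11-(✓)  0-1-(✓)  1--1  1-1-(✓)  10--
size-2^3 implicants → --1-
Unchecked terms (primes): --1-, 01-0, 1--1, 10--
Minterm coverage:
  m2 ⊆ --1- [E]
  m3 ⊆ --1- [E]
  m6 ⊆ --1-,01-0
  m7 ⊆ --1- [E]
  m8 ⊆ 10-- [E]
  m9 ⊆ 1--1,10--
  m10 ⊆ --1-,10--
  m11 ⊆ --1-,1--1,10--
  m13 ⊆ 1--1 [E]
  m15 ⊆ --1-,1--1
E = {--1-, 1--1, 10--}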